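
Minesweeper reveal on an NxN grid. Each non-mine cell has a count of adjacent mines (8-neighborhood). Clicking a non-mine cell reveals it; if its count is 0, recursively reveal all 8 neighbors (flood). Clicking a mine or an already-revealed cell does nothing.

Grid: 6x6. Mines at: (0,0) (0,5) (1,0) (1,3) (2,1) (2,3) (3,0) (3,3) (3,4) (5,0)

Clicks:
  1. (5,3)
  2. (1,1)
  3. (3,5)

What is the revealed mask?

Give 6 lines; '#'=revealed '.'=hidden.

Answer: ......
.#....
......
.....#
.#####
.#####

Derivation:
Click 1 (5,3) count=0: revealed 10 new [(4,1) (4,2) (4,3) (4,4) (4,5) (5,1) (5,2) (5,3) (5,4) (5,5)] -> total=10
Click 2 (1,1) count=3: revealed 1 new [(1,1)] -> total=11
Click 3 (3,5) count=1: revealed 1 new [(3,5)] -> total=12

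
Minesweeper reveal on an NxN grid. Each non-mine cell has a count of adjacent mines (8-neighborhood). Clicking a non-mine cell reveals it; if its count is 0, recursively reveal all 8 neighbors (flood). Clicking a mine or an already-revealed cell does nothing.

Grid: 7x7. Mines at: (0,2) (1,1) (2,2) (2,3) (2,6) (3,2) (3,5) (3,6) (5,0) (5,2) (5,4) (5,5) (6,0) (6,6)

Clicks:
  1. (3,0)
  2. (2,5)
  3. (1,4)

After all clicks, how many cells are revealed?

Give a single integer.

Click 1 (3,0) count=0: revealed 6 new [(2,0) (2,1) (3,0) (3,1) (4,0) (4,1)] -> total=6
Click 2 (2,5) count=3: revealed 1 new [(2,5)] -> total=7
Click 3 (1,4) count=1: revealed 1 new [(1,4)] -> total=8

Answer: 8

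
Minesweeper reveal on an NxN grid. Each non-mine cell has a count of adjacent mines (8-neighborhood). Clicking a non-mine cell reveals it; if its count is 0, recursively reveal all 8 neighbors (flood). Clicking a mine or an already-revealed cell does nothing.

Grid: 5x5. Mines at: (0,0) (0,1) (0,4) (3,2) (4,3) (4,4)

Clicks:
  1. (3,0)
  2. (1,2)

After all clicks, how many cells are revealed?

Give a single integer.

Click 1 (3,0) count=0: revealed 8 new [(1,0) (1,1) (2,0) (2,1) (3,0) (3,1) (4,0) (4,1)] -> total=8
Click 2 (1,2) count=1: revealed 1 new [(1,2)] -> total=9

Answer: 9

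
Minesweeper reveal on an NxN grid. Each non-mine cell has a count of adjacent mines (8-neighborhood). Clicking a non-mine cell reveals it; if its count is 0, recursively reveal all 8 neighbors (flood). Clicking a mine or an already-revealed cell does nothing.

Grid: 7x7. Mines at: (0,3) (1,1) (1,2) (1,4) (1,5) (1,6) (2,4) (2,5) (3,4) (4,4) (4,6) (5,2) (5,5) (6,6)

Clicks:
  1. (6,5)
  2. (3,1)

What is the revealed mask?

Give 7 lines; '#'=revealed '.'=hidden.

Answer: .......
.......
####...
####...
####...
##.....
##...#.

Derivation:
Click 1 (6,5) count=2: revealed 1 new [(6,5)] -> total=1
Click 2 (3,1) count=0: revealed 16 new [(2,0) (2,1) (2,2) (2,3) (3,0) (3,1) (3,2) (3,3) (4,0) (4,1) (4,2) (4,3) (5,0) (5,1) (6,0) (6,1)] -> total=17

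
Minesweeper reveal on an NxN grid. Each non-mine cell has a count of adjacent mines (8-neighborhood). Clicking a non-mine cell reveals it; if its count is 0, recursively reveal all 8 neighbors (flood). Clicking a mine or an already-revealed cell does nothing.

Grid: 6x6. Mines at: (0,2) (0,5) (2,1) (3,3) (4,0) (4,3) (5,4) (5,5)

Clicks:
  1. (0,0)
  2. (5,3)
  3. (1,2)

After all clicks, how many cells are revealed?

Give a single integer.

Answer: 6

Derivation:
Click 1 (0,0) count=0: revealed 4 new [(0,0) (0,1) (1,0) (1,1)] -> total=4
Click 2 (5,3) count=2: revealed 1 new [(5,3)] -> total=5
Click 3 (1,2) count=2: revealed 1 new [(1,2)] -> total=6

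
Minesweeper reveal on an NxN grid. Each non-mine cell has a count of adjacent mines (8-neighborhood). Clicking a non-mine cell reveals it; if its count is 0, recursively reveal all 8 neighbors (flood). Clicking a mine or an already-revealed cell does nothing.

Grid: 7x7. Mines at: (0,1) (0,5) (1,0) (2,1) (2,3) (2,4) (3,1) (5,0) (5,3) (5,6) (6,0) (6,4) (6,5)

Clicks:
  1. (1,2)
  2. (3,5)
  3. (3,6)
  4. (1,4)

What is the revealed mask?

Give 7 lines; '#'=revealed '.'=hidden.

Click 1 (1,2) count=3: revealed 1 new [(1,2)] -> total=1
Click 2 (3,5) count=1: revealed 1 new [(3,5)] -> total=2
Click 3 (3,6) count=0: revealed 7 new [(1,5) (1,6) (2,5) (2,6) (3,6) (4,5) (4,6)] -> total=9
Click 4 (1,4) count=3: revealed 1 new [(1,4)] -> total=10

Answer: .......
..#.###
.....##
.....##
.....##
.......
.......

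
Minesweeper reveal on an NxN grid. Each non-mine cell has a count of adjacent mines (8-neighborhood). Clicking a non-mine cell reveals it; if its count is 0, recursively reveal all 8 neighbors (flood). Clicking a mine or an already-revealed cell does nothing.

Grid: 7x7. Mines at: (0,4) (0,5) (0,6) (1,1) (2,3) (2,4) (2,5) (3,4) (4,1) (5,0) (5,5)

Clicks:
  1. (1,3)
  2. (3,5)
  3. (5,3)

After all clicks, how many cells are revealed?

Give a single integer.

Answer: 13

Derivation:
Click 1 (1,3) count=3: revealed 1 new [(1,3)] -> total=1
Click 2 (3,5) count=3: revealed 1 new [(3,5)] -> total=2
Click 3 (5,3) count=0: revealed 11 new [(4,2) (4,3) (4,4) (5,1) (5,2) (5,3) (5,4) (6,1) (6,2) (6,3) (6,4)] -> total=13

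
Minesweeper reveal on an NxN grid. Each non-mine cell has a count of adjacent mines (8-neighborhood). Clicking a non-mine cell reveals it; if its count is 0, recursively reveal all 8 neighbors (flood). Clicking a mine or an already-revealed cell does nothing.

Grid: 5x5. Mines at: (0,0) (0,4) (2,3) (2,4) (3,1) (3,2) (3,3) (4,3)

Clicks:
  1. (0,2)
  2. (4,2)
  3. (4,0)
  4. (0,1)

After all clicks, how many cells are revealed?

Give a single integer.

Answer: 8

Derivation:
Click 1 (0,2) count=0: revealed 6 new [(0,1) (0,2) (0,3) (1,1) (1,2) (1,3)] -> total=6
Click 2 (4,2) count=4: revealed 1 new [(4,2)] -> total=7
Click 3 (4,0) count=1: revealed 1 new [(4,0)] -> total=8
Click 4 (0,1) count=1: revealed 0 new [(none)] -> total=8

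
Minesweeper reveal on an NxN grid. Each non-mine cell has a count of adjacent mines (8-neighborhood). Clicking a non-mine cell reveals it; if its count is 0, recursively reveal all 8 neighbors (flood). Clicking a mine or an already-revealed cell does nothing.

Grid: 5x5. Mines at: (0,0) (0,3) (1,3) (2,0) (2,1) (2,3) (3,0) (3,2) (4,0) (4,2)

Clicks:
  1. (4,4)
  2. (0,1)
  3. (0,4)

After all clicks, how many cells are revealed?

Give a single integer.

Click 1 (4,4) count=0: revealed 4 new [(3,3) (3,4) (4,3) (4,4)] -> total=4
Click 2 (0,1) count=1: revealed 1 new [(0,1)] -> total=5
Click 3 (0,4) count=2: revealed 1 new [(0,4)] -> total=6

Answer: 6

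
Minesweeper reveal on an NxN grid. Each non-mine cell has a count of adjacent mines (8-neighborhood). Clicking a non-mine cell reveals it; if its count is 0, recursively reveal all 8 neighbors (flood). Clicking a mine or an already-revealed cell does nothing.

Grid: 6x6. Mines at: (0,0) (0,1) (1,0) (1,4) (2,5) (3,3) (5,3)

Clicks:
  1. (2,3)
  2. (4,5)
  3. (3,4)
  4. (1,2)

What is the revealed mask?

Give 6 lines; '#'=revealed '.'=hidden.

Click 1 (2,3) count=2: revealed 1 new [(2,3)] -> total=1
Click 2 (4,5) count=0: revealed 6 new [(3,4) (3,5) (4,4) (4,5) (5,4) (5,5)] -> total=7
Click 3 (3,4) count=2: revealed 0 new [(none)] -> total=7
Click 4 (1,2) count=1: revealed 1 new [(1,2)] -> total=8

Answer: ......
..#...
...#..
....##
....##
....##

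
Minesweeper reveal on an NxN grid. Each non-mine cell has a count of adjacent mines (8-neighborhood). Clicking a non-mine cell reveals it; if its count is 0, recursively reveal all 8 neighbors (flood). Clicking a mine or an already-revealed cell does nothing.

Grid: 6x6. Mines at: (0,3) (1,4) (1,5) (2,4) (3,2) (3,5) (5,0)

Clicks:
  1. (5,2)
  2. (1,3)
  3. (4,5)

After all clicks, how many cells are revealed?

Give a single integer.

Answer: 11

Derivation:
Click 1 (5,2) count=0: revealed 10 new [(4,1) (4,2) (4,3) (4,4) (4,5) (5,1) (5,2) (5,3) (5,4) (5,5)] -> total=10
Click 2 (1,3) count=3: revealed 1 new [(1,3)] -> total=11
Click 3 (4,5) count=1: revealed 0 new [(none)] -> total=11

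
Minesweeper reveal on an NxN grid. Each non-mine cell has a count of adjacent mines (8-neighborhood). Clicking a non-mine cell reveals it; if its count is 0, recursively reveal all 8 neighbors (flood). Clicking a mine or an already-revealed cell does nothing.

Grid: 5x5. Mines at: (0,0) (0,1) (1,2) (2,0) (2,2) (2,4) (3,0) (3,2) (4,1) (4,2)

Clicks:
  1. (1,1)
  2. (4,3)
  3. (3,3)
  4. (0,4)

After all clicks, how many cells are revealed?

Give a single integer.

Click 1 (1,1) count=5: revealed 1 new [(1,1)] -> total=1
Click 2 (4,3) count=2: revealed 1 new [(4,3)] -> total=2
Click 3 (3,3) count=4: revealed 1 new [(3,3)] -> total=3
Click 4 (0,4) count=0: revealed 4 new [(0,3) (0,4) (1,3) (1,4)] -> total=7

Answer: 7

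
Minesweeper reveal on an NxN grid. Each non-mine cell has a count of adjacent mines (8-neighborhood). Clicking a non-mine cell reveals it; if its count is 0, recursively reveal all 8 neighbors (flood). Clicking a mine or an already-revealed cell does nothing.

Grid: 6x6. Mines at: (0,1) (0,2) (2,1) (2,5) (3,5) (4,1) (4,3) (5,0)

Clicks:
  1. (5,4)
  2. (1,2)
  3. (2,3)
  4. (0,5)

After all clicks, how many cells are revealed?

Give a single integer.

Answer: 14

Derivation:
Click 1 (5,4) count=1: revealed 1 new [(5,4)] -> total=1
Click 2 (1,2) count=3: revealed 1 new [(1,2)] -> total=2
Click 3 (2,3) count=0: revealed 8 new [(1,3) (1,4) (2,2) (2,3) (2,4) (3,2) (3,3) (3,4)] -> total=10
Click 4 (0,5) count=0: revealed 4 new [(0,3) (0,4) (0,5) (1,5)] -> total=14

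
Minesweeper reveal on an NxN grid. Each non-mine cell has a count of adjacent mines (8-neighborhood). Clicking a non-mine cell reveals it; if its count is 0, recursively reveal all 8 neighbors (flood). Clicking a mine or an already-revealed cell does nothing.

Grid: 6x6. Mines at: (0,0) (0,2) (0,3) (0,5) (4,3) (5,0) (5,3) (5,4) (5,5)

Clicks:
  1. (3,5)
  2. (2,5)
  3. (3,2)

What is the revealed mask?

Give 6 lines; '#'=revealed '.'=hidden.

Answer: ......
######
######
######
###.##
......

Derivation:
Click 1 (3,5) count=0: revealed 23 new [(1,0) (1,1) (1,2) (1,3) (1,4) (1,5) (2,0) (2,1) (2,2) (2,3) (2,4) (2,5) (3,0) (3,1) (3,2) (3,3) (3,4) (3,5) (4,0) (4,1) (4,2) (4,4) (4,5)] -> total=23
Click 2 (2,5) count=0: revealed 0 new [(none)] -> total=23
Click 3 (3,2) count=1: revealed 0 new [(none)] -> total=23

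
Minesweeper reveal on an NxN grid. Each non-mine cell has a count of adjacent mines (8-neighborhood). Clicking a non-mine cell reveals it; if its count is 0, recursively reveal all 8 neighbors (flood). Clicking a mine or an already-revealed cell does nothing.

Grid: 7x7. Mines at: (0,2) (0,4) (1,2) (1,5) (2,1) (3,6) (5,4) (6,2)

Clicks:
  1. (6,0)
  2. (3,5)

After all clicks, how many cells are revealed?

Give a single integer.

Answer: 22

Derivation:
Click 1 (6,0) count=0: revealed 22 new [(2,2) (2,3) (2,4) (2,5) (3,0) (3,1) (3,2) (3,3) (3,4) (3,5) (4,0) (4,1) (4,2) (4,3) (4,4) (4,5) (5,0) (5,1) (5,2) (5,3) (6,0) (6,1)] -> total=22
Click 2 (3,5) count=1: revealed 0 new [(none)] -> total=22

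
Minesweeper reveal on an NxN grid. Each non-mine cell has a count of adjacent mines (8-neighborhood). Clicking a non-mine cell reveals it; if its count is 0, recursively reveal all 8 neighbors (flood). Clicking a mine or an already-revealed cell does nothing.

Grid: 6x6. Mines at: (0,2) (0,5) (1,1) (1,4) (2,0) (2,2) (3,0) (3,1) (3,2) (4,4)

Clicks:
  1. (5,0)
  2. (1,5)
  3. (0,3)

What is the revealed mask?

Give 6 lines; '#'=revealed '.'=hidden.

Click 1 (5,0) count=0: revealed 8 new [(4,0) (4,1) (4,2) (4,3) (5,0) (5,1) (5,2) (5,3)] -> total=8
Click 2 (1,5) count=2: revealed 1 new [(1,5)] -> total=9
Click 3 (0,3) count=2: revealed 1 new [(0,3)] -> total=10

Answer: ...#..
.....#
......
......
####..
####..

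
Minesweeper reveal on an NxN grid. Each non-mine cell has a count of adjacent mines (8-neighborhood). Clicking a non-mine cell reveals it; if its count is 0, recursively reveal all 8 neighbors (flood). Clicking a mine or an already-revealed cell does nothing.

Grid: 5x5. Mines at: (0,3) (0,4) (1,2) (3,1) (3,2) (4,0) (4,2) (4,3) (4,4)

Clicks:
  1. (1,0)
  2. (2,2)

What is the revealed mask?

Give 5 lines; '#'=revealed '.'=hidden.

Answer: ##...
##...
###..
.....
.....

Derivation:
Click 1 (1,0) count=0: revealed 6 new [(0,0) (0,1) (1,0) (1,1) (2,0) (2,1)] -> total=6
Click 2 (2,2) count=3: revealed 1 new [(2,2)] -> total=7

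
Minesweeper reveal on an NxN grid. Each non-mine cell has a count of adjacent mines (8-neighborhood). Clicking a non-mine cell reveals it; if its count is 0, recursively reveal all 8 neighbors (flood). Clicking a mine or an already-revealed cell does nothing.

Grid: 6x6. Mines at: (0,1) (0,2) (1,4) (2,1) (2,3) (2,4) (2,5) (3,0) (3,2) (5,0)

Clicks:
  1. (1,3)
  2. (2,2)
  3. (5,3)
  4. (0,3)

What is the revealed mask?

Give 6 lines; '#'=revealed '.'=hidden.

Answer: ...#..
...#..
..#...
...###
.#####
.#####

Derivation:
Click 1 (1,3) count=4: revealed 1 new [(1,3)] -> total=1
Click 2 (2,2) count=3: revealed 1 new [(2,2)] -> total=2
Click 3 (5,3) count=0: revealed 13 new [(3,3) (3,4) (3,5) (4,1) (4,2) (4,3) (4,4) (4,5) (5,1) (5,2) (5,3) (5,4) (5,5)] -> total=15
Click 4 (0,3) count=2: revealed 1 new [(0,3)] -> total=16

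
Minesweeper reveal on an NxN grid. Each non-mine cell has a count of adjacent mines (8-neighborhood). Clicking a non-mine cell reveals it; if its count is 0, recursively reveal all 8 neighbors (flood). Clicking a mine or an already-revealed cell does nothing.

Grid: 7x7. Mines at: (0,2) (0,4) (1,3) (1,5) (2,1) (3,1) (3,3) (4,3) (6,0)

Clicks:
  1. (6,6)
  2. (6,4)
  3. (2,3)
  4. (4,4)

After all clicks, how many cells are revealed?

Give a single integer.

Answer: 22

Derivation:
Click 1 (6,6) count=0: revealed 21 new [(2,4) (2,5) (2,6) (3,4) (3,5) (3,6) (4,4) (4,5) (4,6) (5,1) (5,2) (5,3) (5,4) (5,5) (5,6) (6,1) (6,2) (6,3) (6,4) (6,5) (6,6)] -> total=21
Click 2 (6,4) count=0: revealed 0 new [(none)] -> total=21
Click 3 (2,3) count=2: revealed 1 new [(2,3)] -> total=22
Click 4 (4,4) count=2: revealed 0 new [(none)] -> total=22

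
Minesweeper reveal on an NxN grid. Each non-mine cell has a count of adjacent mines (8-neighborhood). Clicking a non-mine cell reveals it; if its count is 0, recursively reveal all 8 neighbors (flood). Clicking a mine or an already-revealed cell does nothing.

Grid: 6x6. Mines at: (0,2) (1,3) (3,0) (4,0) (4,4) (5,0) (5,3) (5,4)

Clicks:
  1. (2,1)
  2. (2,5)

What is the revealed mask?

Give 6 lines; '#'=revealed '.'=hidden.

Answer: ....##
....##
.#..##
....##
......
......

Derivation:
Click 1 (2,1) count=1: revealed 1 new [(2,1)] -> total=1
Click 2 (2,5) count=0: revealed 8 new [(0,4) (0,5) (1,4) (1,5) (2,4) (2,5) (3,4) (3,5)] -> total=9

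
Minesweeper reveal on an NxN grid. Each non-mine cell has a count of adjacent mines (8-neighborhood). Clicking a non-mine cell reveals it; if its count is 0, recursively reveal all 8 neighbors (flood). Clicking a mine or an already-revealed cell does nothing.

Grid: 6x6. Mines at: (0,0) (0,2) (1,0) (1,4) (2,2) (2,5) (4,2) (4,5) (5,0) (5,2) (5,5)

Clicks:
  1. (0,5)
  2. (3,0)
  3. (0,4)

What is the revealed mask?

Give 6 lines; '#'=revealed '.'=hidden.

Click 1 (0,5) count=1: revealed 1 new [(0,5)] -> total=1
Click 2 (3,0) count=0: revealed 6 new [(2,0) (2,1) (3,0) (3,1) (4,0) (4,1)] -> total=7
Click 3 (0,4) count=1: revealed 1 new [(0,4)] -> total=8

Answer: ....##
......
##....
##....
##....
......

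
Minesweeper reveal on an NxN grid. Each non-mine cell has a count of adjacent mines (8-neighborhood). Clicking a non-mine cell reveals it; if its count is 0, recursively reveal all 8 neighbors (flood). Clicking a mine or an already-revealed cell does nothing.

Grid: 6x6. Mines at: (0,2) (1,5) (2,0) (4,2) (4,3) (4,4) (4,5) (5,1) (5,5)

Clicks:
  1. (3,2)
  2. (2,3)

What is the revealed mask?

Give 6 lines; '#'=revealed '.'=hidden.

Answer: ......
.####.
.####.
.####.
......
......

Derivation:
Click 1 (3,2) count=2: revealed 1 new [(3,2)] -> total=1
Click 2 (2,3) count=0: revealed 11 new [(1,1) (1,2) (1,3) (1,4) (2,1) (2,2) (2,3) (2,4) (3,1) (3,3) (3,4)] -> total=12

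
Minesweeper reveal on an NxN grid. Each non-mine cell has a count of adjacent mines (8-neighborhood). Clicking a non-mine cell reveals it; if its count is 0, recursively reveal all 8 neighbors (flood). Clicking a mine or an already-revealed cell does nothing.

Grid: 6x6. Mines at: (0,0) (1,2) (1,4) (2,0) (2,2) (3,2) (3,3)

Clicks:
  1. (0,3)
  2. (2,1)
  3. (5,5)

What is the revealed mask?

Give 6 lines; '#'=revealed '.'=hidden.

Answer: ...#..
......
.#..##
##..##
######
######

Derivation:
Click 1 (0,3) count=2: revealed 1 new [(0,3)] -> total=1
Click 2 (2,1) count=4: revealed 1 new [(2,1)] -> total=2
Click 3 (5,5) count=0: revealed 18 new [(2,4) (2,5) (3,0) (3,1) (3,4) (3,5) (4,0) (4,1) (4,2) (4,3) (4,4) (4,5) (5,0) (5,1) (5,2) (5,3) (5,4) (5,5)] -> total=20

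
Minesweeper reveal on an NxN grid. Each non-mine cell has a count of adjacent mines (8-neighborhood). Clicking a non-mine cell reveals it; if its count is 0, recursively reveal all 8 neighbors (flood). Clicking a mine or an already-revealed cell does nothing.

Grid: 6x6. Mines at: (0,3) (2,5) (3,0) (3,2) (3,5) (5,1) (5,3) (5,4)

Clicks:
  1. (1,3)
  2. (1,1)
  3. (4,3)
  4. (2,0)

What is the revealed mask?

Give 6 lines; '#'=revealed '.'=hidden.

Click 1 (1,3) count=1: revealed 1 new [(1,3)] -> total=1
Click 2 (1,1) count=0: revealed 9 new [(0,0) (0,1) (0,2) (1,0) (1,1) (1,2) (2,0) (2,1) (2,2)] -> total=10
Click 3 (4,3) count=3: revealed 1 new [(4,3)] -> total=11
Click 4 (2,0) count=1: revealed 0 new [(none)] -> total=11

Answer: ###...
####..
###...
......
...#..
......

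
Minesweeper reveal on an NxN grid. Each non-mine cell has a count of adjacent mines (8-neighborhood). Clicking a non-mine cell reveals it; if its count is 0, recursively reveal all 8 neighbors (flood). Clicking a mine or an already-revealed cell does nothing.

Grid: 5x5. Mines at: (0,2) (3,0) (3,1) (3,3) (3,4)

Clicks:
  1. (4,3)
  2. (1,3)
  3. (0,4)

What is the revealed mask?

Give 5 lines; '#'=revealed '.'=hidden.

Click 1 (4,3) count=2: revealed 1 new [(4,3)] -> total=1
Click 2 (1,3) count=1: revealed 1 new [(1,3)] -> total=2
Click 3 (0,4) count=0: revealed 5 new [(0,3) (0,4) (1,4) (2,3) (2,4)] -> total=7

Answer: ...##
...##
...##
.....
...#.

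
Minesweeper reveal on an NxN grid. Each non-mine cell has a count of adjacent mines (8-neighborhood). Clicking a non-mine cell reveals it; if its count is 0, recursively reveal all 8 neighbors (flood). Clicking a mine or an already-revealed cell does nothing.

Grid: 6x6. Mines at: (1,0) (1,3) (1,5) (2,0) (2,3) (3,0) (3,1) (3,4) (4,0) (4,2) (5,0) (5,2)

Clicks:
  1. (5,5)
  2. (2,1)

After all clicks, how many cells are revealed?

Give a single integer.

Answer: 7

Derivation:
Click 1 (5,5) count=0: revealed 6 new [(4,3) (4,4) (4,5) (5,3) (5,4) (5,5)] -> total=6
Click 2 (2,1) count=4: revealed 1 new [(2,1)] -> total=7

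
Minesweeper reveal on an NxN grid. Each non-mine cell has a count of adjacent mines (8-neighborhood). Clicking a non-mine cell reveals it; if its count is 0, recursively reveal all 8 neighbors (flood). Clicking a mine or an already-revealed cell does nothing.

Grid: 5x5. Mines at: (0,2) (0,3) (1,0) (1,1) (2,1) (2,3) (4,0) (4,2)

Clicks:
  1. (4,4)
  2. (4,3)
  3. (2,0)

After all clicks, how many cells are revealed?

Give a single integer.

Answer: 5

Derivation:
Click 1 (4,4) count=0: revealed 4 new [(3,3) (3,4) (4,3) (4,4)] -> total=4
Click 2 (4,3) count=1: revealed 0 new [(none)] -> total=4
Click 3 (2,0) count=3: revealed 1 new [(2,0)] -> total=5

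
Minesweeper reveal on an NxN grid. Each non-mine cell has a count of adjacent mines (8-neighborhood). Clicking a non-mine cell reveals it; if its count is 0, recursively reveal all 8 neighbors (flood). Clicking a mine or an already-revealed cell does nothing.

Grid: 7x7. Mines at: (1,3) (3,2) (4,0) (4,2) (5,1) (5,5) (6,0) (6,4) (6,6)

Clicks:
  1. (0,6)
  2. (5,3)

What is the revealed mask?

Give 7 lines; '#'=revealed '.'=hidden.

Answer: ....###
....###
...####
...####
...####
...#...
.......

Derivation:
Click 1 (0,6) count=0: revealed 18 new [(0,4) (0,5) (0,6) (1,4) (1,5) (1,6) (2,3) (2,4) (2,5) (2,6) (3,3) (3,4) (3,5) (3,6) (4,3) (4,4) (4,5) (4,6)] -> total=18
Click 2 (5,3) count=2: revealed 1 new [(5,3)] -> total=19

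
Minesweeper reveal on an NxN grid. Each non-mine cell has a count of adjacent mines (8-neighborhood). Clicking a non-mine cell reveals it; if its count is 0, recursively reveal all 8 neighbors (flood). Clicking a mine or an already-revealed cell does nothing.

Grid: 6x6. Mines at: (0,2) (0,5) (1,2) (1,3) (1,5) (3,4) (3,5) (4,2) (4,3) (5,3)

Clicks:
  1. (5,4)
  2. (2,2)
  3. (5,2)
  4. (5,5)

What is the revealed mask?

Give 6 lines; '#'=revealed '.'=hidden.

Answer: ......
......
..#...
......
....##
..#.##

Derivation:
Click 1 (5,4) count=2: revealed 1 new [(5,4)] -> total=1
Click 2 (2,2) count=2: revealed 1 new [(2,2)] -> total=2
Click 3 (5,2) count=3: revealed 1 new [(5,2)] -> total=3
Click 4 (5,5) count=0: revealed 3 new [(4,4) (4,5) (5,5)] -> total=6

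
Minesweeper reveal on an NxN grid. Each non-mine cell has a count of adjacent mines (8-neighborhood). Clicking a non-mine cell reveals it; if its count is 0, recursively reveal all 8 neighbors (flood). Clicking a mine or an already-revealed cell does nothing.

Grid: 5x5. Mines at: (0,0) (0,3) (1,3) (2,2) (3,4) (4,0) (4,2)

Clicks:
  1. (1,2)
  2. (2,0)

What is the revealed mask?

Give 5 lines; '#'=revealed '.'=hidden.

Answer: .....
###..
##...
##...
.....

Derivation:
Click 1 (1,2) count=3: revealed 1 new [(1,2)] -> total=1
Click 2 (2,0) count=0: revealed 6 new [(1,0) (1,1) (2,0) (2,1) (3,0) (3,1)] -> total=7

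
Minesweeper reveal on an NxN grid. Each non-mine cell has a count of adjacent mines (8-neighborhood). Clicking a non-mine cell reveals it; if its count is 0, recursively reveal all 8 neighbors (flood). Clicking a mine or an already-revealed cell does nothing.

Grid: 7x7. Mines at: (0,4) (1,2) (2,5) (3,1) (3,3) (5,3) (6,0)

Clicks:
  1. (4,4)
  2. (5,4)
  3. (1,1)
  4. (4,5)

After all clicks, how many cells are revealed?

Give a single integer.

Click 1 (4,4) count=2: revealed 1 new [(4,4)] -> total=1
Click 2 (5,4) count=1: revealed 1 new [(5,4)] -> total=2
Click 3 (1,1) count=1: revealed 1 new [(1,1)] -> total=3
Click 4 (4,5) count=0: revealed 10 new [(3,4) (3,5) (3,6) (4,5) (4,6) (5,5) (5,6) (6,4) (6,5) (6,6)] -> total=13

Answer: 13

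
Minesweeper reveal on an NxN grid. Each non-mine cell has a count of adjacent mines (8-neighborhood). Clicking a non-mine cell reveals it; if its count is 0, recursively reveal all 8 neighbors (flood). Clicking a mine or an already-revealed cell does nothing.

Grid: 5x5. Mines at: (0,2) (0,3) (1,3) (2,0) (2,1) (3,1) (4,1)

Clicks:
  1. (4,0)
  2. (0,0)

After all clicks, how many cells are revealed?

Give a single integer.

Answer: 5

Derivation:
Click 1 (4,0) count=2: revealed 1 new [(4,0)] -> total=1
Click 2 (0,0) count=0: revealed 4 new [(0,0) (0,1) (1,0) (1,1)] -> total=5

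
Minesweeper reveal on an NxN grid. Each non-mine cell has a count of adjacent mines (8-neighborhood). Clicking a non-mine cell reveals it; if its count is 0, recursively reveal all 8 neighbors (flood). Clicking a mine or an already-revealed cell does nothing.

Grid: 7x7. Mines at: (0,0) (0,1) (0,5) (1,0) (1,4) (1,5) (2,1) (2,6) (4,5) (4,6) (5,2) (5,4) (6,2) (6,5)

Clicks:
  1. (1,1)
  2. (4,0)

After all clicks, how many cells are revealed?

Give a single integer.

Answer: 9

Derivation:
Click 1 (1,1) count=4: revealed 1 new [(1,1)] -> total=1
Click 2 (4,0) count=0: revealed 8 new [(3,0) (3,1) (4,0) (4,1) (5,0) (5,1) (6,0) (6,1)] -> total=9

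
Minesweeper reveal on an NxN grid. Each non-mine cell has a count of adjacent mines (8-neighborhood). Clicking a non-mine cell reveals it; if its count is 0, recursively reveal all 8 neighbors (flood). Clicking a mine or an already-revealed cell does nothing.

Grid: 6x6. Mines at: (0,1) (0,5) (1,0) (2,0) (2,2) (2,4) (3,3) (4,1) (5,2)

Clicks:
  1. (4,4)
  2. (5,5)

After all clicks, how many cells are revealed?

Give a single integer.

Answer: 8

Derivation:
Click 1 (4,4) count=1: revealed 1 new [(4,4)] -> total=1
Click 2 (5,5) count=0: revealed 7 new [(3,4) (3,5) (4,3) (4,5) (5,3) (5,4) (5,5)] -> total=8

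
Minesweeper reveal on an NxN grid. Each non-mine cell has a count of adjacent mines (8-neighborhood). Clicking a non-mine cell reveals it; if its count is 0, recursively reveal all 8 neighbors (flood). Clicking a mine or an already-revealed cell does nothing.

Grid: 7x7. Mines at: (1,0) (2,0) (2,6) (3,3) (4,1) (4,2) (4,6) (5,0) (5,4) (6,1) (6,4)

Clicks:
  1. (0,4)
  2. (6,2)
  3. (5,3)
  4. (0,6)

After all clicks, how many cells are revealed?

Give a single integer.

Answer: 19

Derivation:
Click 1 (0,4) count=0: revealed 17 new [(0,1) (0,2) (0,3) (0,4) (0,5) (0,6) (1,1) (1,2) (1,3) (1,4) (1,5) (1,6) (2,1) (2,2) (2,3) (2,4) (2,5)] -> total=17
Click 2 (6,2) count=1: revealed 1 new [(6,2)] -> total=18
Click 3 (5,3) count=3: revealed 1 new [(5,3)] -> total=19
Click 4 (0,6) count=0: revealed 0 new [(none)] -> total=19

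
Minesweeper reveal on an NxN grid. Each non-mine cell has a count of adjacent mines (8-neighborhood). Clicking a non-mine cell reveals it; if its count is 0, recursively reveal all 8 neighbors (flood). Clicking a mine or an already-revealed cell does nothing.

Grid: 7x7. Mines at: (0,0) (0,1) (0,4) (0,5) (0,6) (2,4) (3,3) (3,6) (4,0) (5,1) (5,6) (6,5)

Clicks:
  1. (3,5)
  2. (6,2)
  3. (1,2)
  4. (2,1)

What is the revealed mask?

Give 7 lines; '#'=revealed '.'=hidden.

Click 1 (3,5) count=2: revealed 1 new [(3,5)] -> total=1
Click 2 (6,2) count=1: revealed 1 new [(6,2)] -> total=2
Click 3 (1,2) count=1: revealed 1 new [(1,2)] -> total=3
Click 4 (2,1) count=0: revealed 8 new [(1,0) (1,1) (2,0) (2,1) (2,2) (3,0) (3,1) (3,2)] -> total=11

Answer: .......
###....
###....
###..#.
.......
.......
..#....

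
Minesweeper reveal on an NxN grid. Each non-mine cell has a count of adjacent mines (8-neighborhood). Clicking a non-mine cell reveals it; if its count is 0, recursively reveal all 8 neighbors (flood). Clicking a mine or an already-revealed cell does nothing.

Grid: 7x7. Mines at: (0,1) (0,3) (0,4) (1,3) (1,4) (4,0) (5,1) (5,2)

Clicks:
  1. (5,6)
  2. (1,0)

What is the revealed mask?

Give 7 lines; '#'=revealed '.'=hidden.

Click 1 (5,6) count=0: revealed 35 new [(0,5) (0,6) (1,0) (1,1) (1,2) (1,5) (1,6) (2,0) (2,1) (2,2) (2,3) (2,4) (2,5) (2,6) (3,0) (3,1) (3,2) (3,3) (3,4) (3,5) (3,6) (4,1) (4,2) (4,3) (4,4) (4,5) (4,6) (5,3) (5,4) (5,5) (5,6) (6,3) (6,4) (6,5) (6,6)] -> total=35
Click 2 (1,0) count=1: revealed 0 new [(none)] -> total=35

Answer: .....##
###..##
#######
#######
.######
...####
...####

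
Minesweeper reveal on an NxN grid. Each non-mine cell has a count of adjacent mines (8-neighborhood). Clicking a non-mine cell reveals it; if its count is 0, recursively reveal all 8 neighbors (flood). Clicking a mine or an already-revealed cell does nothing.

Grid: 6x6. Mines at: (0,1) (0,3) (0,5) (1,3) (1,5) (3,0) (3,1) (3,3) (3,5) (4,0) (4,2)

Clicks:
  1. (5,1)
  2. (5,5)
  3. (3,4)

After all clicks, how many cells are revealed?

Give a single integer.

Click 1 (5,1) count=2: revealed 1 new [(5,1)] -> total=1
Click 2 (5,5) count=0: revealed 6 new [(4,3) (4,4) (4,5) (5,3) (5,4) (5,5)] -> total=7
Click 3 (3,4) count=2: revealed 1 new [(3,4)] -> total=8

Answer: 8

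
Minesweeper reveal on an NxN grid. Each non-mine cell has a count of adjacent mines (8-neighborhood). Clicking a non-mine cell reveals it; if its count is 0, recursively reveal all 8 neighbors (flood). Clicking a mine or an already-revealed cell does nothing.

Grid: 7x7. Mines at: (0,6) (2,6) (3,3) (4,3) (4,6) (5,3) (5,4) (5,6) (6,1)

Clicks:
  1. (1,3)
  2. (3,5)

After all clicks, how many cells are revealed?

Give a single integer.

Answer: 28

Derivation:
Click 1 (1,3) count=0: revealed 27 new [(0,0) (0,1) (0,2) (0,3) (0,4) (0,5) (1,0) (1,1) (1,2) (1,3) (1,4) (1,5) (2,0) (2,1) (2,2) (2,3) (2,4) (2,5) (3,0) (3,1) (3,2) (4,0) (4,1) (4,2) (5,0) (5,1) (5,2)] -> total=27
Click 2 (3,5) count=2: revealed 1 new [(3,5)] -> total=28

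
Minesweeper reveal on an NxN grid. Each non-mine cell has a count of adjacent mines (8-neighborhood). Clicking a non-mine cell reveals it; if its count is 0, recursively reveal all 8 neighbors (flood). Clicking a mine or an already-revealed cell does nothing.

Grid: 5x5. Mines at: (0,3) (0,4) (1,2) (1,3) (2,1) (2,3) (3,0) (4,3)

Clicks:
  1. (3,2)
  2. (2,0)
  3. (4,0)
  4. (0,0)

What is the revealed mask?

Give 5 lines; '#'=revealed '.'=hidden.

Answer: ##...
##...
#....
..#..
#....

Derivation:
Click 1 (3,2) count=3: revealed 1 new [(3,2)] -> total=1
Click 2 (2,0) count=2: revealed 1 new [(2,0)] -> total=2
Click 3 (4,0) count=1: revealed 1 new [(4,0)] -> total=3
Click 4 (0,0) count=0: revealed 4 new [(0,0) (0,1) (1,0) (1,1)] -> total=7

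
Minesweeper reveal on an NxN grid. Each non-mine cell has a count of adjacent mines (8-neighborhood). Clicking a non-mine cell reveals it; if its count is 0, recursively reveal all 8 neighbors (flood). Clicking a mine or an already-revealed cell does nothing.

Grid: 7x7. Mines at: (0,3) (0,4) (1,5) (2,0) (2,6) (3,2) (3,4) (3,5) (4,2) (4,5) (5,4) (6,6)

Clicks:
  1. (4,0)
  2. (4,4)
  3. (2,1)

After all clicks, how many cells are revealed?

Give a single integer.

Click 1 (4,0) count=0: revealed 12 new [(3,0) (3,1) (4,0) (4,1) (5,0) (5,1) (5,2) (5,3) (6,0) (6,1) (6,2) (6,3)] -> total=12
Click 2 (4,4) count=4: revealed 1 new [(4,4)] -> total=13
Click 3 (2,1) count=2: revealed 1 new [(2,1)] -> total=14

Answer: 14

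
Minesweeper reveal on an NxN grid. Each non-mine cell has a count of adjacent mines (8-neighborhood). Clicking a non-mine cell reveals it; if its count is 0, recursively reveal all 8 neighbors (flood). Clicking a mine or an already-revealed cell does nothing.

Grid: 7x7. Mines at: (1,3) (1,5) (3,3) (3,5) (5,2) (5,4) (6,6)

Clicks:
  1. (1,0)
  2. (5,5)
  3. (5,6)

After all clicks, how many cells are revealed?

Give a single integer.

Answer: 21

Derivation:
Click 1 (1,0) count=0: revealed 19 new [(0,0) (0,1) (0,2) (1,0) (1,1) (1,2) (2,0) (2,1) (2,2) (3,0) (3,1) (3,2) (4,0) (4,1) (4,2) (5,0) (5,1) (6,0) (6,1)] -> total=19
Click 2 (5,5) count=2: revealed 1 new [(5,5)] -> total=20
Click 3 (5,6) count=1: revealed 1 new [(5,6)] -> total=21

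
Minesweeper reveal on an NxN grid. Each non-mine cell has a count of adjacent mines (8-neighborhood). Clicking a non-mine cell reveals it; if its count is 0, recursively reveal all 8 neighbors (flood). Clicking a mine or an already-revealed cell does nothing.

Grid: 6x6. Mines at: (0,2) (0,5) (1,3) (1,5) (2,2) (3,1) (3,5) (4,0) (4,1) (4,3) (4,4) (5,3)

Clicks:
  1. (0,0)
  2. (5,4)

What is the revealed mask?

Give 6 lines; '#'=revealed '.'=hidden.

Click 1 (0,0) count=0: revealed 6 new [(0,0) (0,1) (1,0) (1,1) (2,0) (2,1)] -> total=6
Click 2 (5,4) count=3: revealed 1 new [(5,4)] -> total=7

Answer: ##....
##....
##....
......
......
....#.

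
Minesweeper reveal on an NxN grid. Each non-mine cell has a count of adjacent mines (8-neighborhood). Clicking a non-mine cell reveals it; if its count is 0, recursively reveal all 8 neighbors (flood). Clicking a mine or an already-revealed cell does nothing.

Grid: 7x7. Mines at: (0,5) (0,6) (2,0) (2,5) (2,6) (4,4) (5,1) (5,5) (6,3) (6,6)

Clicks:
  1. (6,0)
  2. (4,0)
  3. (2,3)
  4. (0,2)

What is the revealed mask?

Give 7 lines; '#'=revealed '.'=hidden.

Answer: #####..
#####..
.####..
.####..
####...
.......
#......

Derivation:
Click 1 (6,0) count=1: revealed 1 new [(6,0)] -> total=1
Click 2 (4,0) count=1: revealed 1 new [(4,0)] -> total=2
Click 3 (2,3) count=0: revealed 21 new [(0,0) (0,1) (0,2) (0,3) (0,4) (1,0) (1,1) (1,2) (1,3) (1,4) (2,1) (2,2) (2,3) (2,4) (3,1) (3,2) (3,3) (3,4) (4,1) (4,2) (4,3)] -> total=23
Click 4 (0,2) count=0: revealed 0 new [(none)] -> total=23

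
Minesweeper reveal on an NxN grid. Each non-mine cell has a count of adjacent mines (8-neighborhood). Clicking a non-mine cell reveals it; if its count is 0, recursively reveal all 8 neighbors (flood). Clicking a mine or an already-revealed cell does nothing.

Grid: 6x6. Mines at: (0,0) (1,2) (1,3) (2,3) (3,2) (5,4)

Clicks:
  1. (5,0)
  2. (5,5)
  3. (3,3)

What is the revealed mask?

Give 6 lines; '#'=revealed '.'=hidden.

Answer: ......
##....
##....
##.#..
####..
####.#

Derivation:
Click 1 (5,0) count=0: revealed 14 new [(1,0) (1,1) (2,0) (2,1) (3,0) (3,1) (4,0) (4,1) (4,2) (4,3) (5,0) (5,1) (5,2) (5,3)] -> total=14
Click 2 (5,5) count=1: revealed 1 new [(5,5)] -> total=15
Click 3 (3,3) count=2: revealed 1 new [(3,3)] -> total=16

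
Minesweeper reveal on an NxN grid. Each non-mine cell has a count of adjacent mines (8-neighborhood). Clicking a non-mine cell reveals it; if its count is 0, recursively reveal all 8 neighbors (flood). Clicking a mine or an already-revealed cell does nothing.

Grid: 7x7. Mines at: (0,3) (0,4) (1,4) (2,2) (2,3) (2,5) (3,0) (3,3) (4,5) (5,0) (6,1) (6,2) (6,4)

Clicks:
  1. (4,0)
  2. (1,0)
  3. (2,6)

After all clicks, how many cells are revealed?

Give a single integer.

Answer: 10

Derivation:
Click 1 (4,0) count=2: revealed 1 new [(4,0)] -> total=1
Click 2 (1,0) count=0: revealed 8 new [(0,0) (0,1) (0,2) (1,0) (1,1) (1,2) (2,0) (2,1)] -> total=9
Click 3 (2,6) count=1: revealed 1 new [(2,6)] -> total=10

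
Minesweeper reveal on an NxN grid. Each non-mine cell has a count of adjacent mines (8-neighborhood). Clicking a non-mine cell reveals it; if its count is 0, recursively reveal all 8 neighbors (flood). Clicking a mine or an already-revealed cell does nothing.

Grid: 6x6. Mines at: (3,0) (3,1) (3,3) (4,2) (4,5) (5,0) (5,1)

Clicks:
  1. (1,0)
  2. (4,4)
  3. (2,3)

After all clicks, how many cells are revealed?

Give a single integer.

Click 1 (1,0) count=0: revealed 20 new [(0,0) (0,1) (0,2) (0,3) (0,4) (0,5) (1,0) (1,1) (1,2) (1,3) (1,4) (1,5) (2,0) (2,1) (2,2) (2,3) (2,4) (2,5) (3,4) (3,5)] -> total=20
Click 2 (4,4) count=2: revealed 1 new [(4,4)] -> total=21
Click 3 (2,3) count=1: revealed 0 new [(none)] -> total=21

Answer: 21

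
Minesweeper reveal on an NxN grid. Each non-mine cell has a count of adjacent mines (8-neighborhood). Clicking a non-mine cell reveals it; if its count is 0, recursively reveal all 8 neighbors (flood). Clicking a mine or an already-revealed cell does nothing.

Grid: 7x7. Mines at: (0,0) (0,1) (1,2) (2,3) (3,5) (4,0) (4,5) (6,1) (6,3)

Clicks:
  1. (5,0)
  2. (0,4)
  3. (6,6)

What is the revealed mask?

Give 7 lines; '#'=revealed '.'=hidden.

Answer: ...####
...####
....###
.......
.......
#...###
....###

Derivation:
Click 1 (5,0) count=2: revealed 1 new [(5,0)] -> total=1
Click 2 (0,4) count=0: revealed 11 new [(0,3) (0,4) (0,5) (0,6) (1,3) (1,4) (1,5) (1,6) (2,4) (2,5) (2,6)] -> total=12
Click 3 (6,6) count=0: revealed 6 new [(5,4) (5,5) (5,6) (6,4) (6,5) (6,6)] -> total=18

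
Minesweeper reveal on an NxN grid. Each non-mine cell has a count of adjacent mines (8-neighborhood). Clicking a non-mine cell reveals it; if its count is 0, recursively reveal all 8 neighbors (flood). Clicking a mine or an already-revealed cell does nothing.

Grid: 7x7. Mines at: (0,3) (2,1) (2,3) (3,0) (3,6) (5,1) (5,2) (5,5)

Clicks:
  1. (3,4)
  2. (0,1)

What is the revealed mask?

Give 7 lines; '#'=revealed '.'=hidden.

Click 1 (3,4) count=1: revealed 1 new [(3,4)] -> total=1
Click 2 (0,1) count=0: revealed 6 new [(0,0) (0,1) (0,2) (1,0) (1,1) (1,2)] -> total=7

Answer: ###....
###....
.......
....#..
.......
.......
.......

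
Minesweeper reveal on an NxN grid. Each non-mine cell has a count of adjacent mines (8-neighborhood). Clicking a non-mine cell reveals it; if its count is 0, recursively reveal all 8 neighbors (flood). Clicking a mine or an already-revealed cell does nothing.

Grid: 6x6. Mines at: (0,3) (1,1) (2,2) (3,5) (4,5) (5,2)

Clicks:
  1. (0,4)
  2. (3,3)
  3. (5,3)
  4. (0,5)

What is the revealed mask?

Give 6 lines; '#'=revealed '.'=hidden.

Click 1 (0,4) count=1: revealed 1 new [(0,4)] -> total=1
Click 2 (3,3) count=1: revealed 1 new [(3,3)] -> total=2
Click 3 (5,3) count=1: revealed 1 new [(5,3)] -> total=3
Click 4 (0,5) count=0: revealed 5 new [(0,5) (1,4) (1,5) (2,4) (2,5)] -> total=8

Answer: ....##
....##
....##
...#..
......
...#..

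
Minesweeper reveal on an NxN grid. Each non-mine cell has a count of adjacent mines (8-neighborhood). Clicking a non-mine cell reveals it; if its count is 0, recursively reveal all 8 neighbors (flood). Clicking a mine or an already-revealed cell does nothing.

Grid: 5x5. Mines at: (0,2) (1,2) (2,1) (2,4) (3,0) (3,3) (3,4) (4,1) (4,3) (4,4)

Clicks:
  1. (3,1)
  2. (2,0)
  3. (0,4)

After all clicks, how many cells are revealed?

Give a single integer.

Answer: 6

Derivation:
Click 1 (3,1) count=3: revealed 1 new [(3,1)] -> total=1
Click 2 (2,0) count=2: revealed 1 new [(2,0)] -> total=2
Click 3 (0,4) count=0: revealed 4 new [(0,3) (0,4) (1,3) (1,4)] -> total=6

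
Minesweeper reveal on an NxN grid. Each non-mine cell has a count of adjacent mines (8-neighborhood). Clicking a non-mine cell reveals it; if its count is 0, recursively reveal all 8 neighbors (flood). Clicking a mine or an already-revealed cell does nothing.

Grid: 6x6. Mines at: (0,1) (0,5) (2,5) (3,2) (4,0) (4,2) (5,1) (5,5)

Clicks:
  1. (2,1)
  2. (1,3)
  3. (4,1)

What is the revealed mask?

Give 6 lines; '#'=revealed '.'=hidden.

Click 1 (2,1) count=1: revealed 1 new [(2,1)] -> total=1
Click 2 (1,3) count=0: revealed 9 new [(0,2) (0,3) (0,4) (1,2) (1,3) (1,4) (2,2) (2,3) (2,4)] -> total=10
Click 3 (4,1) count=4: revealed 1 new [(4,1)] -> total=11

Answer: ..###.
..###.
.####.
......
.#....
......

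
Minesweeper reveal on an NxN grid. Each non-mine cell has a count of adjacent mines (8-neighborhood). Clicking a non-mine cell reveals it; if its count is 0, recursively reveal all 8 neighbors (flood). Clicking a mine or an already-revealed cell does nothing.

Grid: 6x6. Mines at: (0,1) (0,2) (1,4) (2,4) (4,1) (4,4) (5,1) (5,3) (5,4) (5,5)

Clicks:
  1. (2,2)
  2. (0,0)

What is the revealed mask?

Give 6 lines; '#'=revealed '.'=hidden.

Click 1 (2,2) count=0: revealed 12 new [(1,0) (1,1) (1,2) (1,3) (2,0) (2,1) (2,2) (2,3) (3,0) (3,1) (3,2) (3,3)] -> total=12
Click 2 (0,0) count=1: revealed 1 new [(0,0)] -> total=13

Answer: #.....
####..
####..
####..
......
......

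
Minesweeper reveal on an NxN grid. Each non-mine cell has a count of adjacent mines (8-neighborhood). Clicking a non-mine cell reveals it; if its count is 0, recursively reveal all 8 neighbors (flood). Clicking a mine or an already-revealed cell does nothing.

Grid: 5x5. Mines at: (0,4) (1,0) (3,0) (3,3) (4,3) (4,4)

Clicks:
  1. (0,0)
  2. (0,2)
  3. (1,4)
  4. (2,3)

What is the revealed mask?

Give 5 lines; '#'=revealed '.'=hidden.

Click 1 (0,0) count=1: revealed 1 new [(0,0)] -> total=1
Click 2 (0,2) count=0: revealed 9 new [(0,1) (0,2) (0,3) (1,1) (1,2) (1,3) (2,1) (2,2) (2,3)] -> total=10
Click 3 (1,4) count=1: revealed 1 new [(1,4)] -> total=11
Click 4 (2,3) count=1: revealed 0 new [(none)] -> total=11

Answer: ####.
.####
.###.
.....
.....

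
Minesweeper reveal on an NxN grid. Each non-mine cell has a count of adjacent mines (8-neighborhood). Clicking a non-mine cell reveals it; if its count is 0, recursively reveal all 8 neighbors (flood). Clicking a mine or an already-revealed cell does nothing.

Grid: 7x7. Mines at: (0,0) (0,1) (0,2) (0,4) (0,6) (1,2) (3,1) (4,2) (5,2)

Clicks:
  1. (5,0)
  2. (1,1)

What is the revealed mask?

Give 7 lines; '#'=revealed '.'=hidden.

Answer: .......
.#.....
.......
.......
##.....
##.....
##.....

Derivation:
Click 1 (5,0) count=0: revealed 6 new [(4,0) (4,1) (5,0) (5,1) (6,0) (6,1)] -> total=6
Click 2 (1,1) count=4: revealed 1 new [(1,1)] -> total=7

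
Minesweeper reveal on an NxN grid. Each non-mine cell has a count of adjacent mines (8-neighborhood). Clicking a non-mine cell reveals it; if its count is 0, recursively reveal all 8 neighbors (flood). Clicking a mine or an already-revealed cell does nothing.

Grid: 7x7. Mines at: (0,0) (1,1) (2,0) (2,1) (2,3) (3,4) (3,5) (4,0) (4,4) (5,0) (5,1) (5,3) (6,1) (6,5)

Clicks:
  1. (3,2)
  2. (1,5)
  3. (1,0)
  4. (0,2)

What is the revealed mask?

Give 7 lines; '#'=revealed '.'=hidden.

Click 1 (3,2) count=2: revealed 1 new [(3,2)] -> total=1
Click 2 (1,5) count=0: revealed 13 new [(0,2) (0,3) (0,4) (0,5) (0,6) (1,2) (1,3) (1,4) (1,5) (1,6) (2,4) (2,5) (2,6)] -> total=14
Click 3 (1,0) count=4: revealed 1 new [(1,0)] -> total=15
Click 4 (0,2) count=1: revealed 0 new [(none)] -> total=15

Answer: ..#####
#.#####
....###
..#....
.......
.......
.......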